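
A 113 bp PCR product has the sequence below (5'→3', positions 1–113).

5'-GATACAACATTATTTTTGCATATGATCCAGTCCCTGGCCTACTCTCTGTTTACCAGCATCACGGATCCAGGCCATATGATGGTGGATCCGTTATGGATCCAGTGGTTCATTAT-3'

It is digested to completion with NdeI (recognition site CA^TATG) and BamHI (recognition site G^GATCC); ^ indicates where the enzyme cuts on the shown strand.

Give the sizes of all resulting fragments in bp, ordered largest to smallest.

43, 20, 18, 11, 11, 10 bp

NdeI sites (CATATG) start at positions 19, 73.
NdeI cuts after base 2 of each site, so after positions 20, 74.
BamHI sites (GGATCC) start at positions 63, 84, 95.
BamHI cuts after the first base of each site, so after positions 63, 84, 95.
Combined cut positions: 20, 63, 74, 84, 95.
Linear molecule, 5 cuts → 6 fragments:
  1–20 → 20 bp
  21–63 → 43 bp
  64–74 → 11 bp
  75–84 → 10 bp
  85–95 → 11 bp
  96–113 → 18 bp
Sorted largest to smallest: 43, 20, 18, 11, 11, 10 bp.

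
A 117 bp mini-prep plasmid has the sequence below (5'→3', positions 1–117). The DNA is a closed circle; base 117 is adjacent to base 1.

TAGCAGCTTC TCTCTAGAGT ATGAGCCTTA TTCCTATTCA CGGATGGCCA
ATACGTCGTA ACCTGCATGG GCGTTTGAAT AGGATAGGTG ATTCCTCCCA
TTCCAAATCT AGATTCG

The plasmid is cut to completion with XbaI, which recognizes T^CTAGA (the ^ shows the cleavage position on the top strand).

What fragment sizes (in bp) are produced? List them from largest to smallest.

95, 22 bp

XbaI sites (TCTAGA) start at positions 13, 108.
XbaI cuts after the first base of each site, so after positions 13, 108.
Circular molecule, 2 cuts → 2 fragments:
  14–108 → 95 bp
  109–117 then 1–13 → 9 + 13 = 22 bp
Sorted largest to smallest: 95, 22 bp.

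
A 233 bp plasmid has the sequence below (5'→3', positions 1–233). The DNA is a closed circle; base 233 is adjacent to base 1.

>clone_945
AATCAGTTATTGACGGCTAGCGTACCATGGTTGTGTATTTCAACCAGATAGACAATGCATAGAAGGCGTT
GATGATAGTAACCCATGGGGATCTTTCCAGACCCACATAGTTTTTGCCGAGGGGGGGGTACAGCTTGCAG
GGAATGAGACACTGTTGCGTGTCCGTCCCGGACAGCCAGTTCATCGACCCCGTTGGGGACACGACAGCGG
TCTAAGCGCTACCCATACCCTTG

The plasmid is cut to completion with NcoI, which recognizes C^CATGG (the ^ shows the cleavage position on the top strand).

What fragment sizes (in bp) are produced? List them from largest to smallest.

NcoI sites (CCATGG) start at positions 25, 83.
NcoI cuts after the first base of each site, so after positions 25, 83.
Circular molecule, 2 cuts → 2 fragments:
  26–83 → 58 bp
  84–233 then 1–25 → 150 + 25 = 175 bp
Sorted largest to smallest: 175, 58 bp.

175, 58 bp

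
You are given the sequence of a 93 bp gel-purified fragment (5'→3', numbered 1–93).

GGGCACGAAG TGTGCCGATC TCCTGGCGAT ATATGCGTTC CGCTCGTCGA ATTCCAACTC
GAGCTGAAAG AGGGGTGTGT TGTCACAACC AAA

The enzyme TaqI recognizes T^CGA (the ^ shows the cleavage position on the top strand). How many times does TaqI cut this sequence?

TCGA occurs starting at positions 47, 59.
TaqI cuts at 2 sites.

2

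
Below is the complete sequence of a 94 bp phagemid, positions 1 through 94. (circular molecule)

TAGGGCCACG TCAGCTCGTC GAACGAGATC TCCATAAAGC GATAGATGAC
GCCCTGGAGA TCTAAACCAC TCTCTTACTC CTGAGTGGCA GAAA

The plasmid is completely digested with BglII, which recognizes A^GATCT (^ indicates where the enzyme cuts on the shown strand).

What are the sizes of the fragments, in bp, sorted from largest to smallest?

62, 32 bp

BglII sites (AGATCT) start at positions 26, 58.
BglII cuts after the first base of each site, so after positions 26, 58.
Circular molecule, 2 cuts → 2 fragments:
  27–58 → 32 bp
  59–94 then 1–26 → 36 + 26 = 62 bp
Sorted largest to smallest: 62, 32 bp.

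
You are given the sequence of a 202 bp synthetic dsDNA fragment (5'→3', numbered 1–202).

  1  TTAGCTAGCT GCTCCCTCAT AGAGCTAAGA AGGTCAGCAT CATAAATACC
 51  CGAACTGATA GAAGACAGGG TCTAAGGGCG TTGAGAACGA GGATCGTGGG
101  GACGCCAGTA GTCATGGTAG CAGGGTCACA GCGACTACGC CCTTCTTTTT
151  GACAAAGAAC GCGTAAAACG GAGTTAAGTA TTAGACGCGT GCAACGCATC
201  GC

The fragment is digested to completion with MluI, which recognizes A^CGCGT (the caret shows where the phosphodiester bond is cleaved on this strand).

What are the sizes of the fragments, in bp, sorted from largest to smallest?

MluI sites (ACGCGT) start at positions 159, 185.
MluI cuts after the first base of each site, so after positions 159, 185.
Linear molecule, 2 cuts → 3 fragments:
  1–159 → 159 bp
  160–185 → 26 bp
  186–202 → 17 bp
Sorted largest to smallest: 159, 26, 17 bp.

159, 26, 17 bp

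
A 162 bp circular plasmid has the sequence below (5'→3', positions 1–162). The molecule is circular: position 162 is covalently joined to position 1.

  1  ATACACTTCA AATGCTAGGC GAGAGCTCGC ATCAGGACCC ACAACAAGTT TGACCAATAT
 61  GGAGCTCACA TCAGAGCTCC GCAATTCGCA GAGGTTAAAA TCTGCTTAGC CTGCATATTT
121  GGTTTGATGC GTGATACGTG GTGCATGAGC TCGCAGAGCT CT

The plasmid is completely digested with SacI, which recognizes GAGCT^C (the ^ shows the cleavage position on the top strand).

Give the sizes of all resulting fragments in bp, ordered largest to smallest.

SacI sites (GAGCTC) start at positions 23, 62, 74, 147, 156.
SacI cuts after base 5 of each site (before the last base), so after positions 27, 66, 78, 151, 160.
Circular molecule, 5 cuts → 5 fragments:
  28–66 → 39 bp
  67–78 → 12 bp
  79–151 → 73 bp
  152–160 → 9 bp
  161–162 then 1–27 → 2 + 27 = 29 bp
Sorted largest to smallest: 73, 39, 29, 12, 9 bp.

73, 39, 29, 12, 9 bp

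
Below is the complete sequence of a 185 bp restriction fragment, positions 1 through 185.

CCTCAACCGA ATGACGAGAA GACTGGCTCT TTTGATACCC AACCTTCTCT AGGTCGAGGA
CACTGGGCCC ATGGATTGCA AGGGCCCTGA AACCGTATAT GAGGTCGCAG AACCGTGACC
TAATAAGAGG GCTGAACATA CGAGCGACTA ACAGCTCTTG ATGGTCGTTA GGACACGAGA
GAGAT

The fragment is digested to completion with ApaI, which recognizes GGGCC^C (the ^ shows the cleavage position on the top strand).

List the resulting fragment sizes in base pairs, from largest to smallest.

99, 69, 17 bp

ApaI sites (GGGCCC) start at positions 65, 82.
ApaI cuts after base 5 of each site (before the last base), so after positions 69, 86.
Linear molecule, 2 cuts → 3 fragments:
  1–69 → 69 bp
  70–86 → 17 bp
  87–185 → 99 bp
Sorted largest to smallest: 99, 69, 17 bp.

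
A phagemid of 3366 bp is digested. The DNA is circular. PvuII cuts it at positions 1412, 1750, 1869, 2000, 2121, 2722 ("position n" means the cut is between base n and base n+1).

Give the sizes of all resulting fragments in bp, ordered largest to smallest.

2056, 601, 338, 131, 121, 119 bp

Circular molecule, 6 cuts → 6 fragments:
  1750 − 1412 = 338 bp
  1869 − 1750 = 119 bp
  2000 − 1869 = 131 bp
  2121 − 2000 = 121 bp
  2722 − 2121 = 601 bp
  wrap: 3366 − 2722 + 1412 = 2056 bp
Sorted largest to smallest: 2056, 601, 338, 131, 121, 119 bp.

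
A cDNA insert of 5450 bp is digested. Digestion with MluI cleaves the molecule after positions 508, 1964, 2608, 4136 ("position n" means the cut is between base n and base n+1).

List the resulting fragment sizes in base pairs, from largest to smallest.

Linear molecule, 4 cuts → 5 fragments:
  508 − 0 = 508 bp
  1964 − 508 = 1456 bp
  2608 − 1964 = 644 bp
  4136 − 2608 = 1528 bp
  5450 − 4136 = 1314 bp
Sorted largest to smallest: 1528, 1456, 1314, 644, 508 bp.

1528, 1456, 1314, 644, 508 bp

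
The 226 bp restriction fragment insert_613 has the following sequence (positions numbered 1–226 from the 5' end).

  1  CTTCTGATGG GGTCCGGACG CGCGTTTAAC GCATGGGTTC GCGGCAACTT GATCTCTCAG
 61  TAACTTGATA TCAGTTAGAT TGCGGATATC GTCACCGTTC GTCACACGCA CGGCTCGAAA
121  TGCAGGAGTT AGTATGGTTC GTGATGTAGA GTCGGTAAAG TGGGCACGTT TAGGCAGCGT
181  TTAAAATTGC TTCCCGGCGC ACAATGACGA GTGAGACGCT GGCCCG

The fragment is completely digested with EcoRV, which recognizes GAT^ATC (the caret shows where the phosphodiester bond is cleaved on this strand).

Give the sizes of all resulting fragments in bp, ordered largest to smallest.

EcoRV sites (GATATC) start at positions 67, 85.
EcoRV cuts after base 3 of each site, so after positions 69, 87.
Linear molecule, 2 cuts → 3 fragments:
  1–69 → 69 bp
  70–87 → 18 bp
  88–226 → 139 bp
Sorted largest to smallest: 139, 69, 18 bp.

139, 69, 18 bp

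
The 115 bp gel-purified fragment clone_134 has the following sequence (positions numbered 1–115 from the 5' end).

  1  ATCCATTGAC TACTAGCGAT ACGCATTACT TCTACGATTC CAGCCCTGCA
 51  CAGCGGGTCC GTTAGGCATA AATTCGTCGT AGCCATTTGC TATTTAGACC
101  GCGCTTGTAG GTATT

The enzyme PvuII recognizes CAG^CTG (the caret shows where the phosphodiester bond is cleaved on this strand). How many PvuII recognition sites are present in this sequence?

No occurrence of CAGCTG is present in the sequence.
PvuII does not cut: 0 sites.

0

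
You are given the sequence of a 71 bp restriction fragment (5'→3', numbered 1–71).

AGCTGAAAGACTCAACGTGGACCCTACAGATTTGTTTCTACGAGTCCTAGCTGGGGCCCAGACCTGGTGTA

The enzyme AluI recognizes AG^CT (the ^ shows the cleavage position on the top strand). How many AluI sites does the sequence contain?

AGCT occurs starting at positions 1, 49.
AluI cuts at 2 sites.

2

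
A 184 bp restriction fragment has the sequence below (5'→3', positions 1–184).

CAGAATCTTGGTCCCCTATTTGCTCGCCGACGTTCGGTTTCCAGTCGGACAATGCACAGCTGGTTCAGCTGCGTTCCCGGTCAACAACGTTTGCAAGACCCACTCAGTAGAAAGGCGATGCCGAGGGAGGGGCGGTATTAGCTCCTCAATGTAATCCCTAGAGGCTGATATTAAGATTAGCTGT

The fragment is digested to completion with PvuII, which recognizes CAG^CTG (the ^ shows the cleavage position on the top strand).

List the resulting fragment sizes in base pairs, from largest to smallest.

116, 59, 9 bp

PvuII sites (CAGCTG) start at positions 57, 66.
PvuII cuts after base 3 of each site, so after positions 59, 68.
Linear molecule, 2 cuts → 3 fragments:
  1–59 → 59 bp
  60–68 → 9 bp
  69–184 → 116 bp
Sorted largest to smallest: 116, 59, 9 bp.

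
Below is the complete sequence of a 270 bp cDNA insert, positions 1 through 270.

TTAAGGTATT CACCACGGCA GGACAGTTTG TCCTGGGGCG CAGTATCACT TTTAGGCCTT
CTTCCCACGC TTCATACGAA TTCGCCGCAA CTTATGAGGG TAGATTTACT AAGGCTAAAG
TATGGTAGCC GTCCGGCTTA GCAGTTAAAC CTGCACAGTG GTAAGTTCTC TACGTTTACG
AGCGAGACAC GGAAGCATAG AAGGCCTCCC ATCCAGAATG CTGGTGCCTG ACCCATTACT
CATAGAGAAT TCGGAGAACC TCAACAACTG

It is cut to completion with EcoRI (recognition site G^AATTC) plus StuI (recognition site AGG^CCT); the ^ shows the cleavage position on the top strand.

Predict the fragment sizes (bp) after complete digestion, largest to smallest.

126, 56, 43, 23, 22 bp

EcoRI sites (GAATTC) start at positions 78, 247.
EcoRI cuts after the first base of each site, so after positions 78, 247.
StuI sites (AGGCCT) start at positions 54, 202.
StuI cuts after base 3 of each site, so after positions 56, 204.
Combined cut positions: 56, 78, 204, 247.
Linear molecule, 4 cuts → 5 fragments:
  1–56 → 56 bp
  57–78 → 22 bp
  79–204 → 126 bp
  205–247 → 43 bp
  248–270 → 23 bp
Sorted largest to smallest: 126, 56, 43, 23, 22 bp.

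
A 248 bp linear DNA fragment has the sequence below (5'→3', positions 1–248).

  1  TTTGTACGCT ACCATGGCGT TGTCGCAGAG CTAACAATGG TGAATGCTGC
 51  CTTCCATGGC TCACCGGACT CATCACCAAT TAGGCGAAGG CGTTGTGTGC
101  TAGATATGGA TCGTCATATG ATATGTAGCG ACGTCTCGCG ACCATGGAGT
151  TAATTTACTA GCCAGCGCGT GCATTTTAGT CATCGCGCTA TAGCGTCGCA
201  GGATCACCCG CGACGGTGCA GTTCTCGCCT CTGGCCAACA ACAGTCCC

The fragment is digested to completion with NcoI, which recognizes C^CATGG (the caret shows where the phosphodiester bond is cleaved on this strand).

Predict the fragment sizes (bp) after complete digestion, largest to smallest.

NcoI sites (CCATGG) start at positions 12, 54, 142.
NcoI cuts after the first base of each site, so after positions 12, 54, 142.
Linear molecule, 3 cuts → 4 fragments:
  1–12 → 12 bp
  13–54 → 42 bp
  55–142 → 88 bp
  143–248 → 106 bp
Sorted largest to smallest: 106, 88, 42, 12 bp.

106, 88, 42, 12 bp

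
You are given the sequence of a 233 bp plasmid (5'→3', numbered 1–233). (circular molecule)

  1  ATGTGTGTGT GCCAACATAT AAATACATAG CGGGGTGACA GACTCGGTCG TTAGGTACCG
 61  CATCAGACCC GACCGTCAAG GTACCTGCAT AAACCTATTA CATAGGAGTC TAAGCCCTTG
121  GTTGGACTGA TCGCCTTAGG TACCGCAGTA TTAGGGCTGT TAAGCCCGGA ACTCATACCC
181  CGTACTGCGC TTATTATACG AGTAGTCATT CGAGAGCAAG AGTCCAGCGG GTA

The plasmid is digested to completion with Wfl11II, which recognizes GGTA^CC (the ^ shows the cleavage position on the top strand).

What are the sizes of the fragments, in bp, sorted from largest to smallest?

148, 59, 26 bp

Wfl11II sites (GGTACC) start at positions 54, 80, 139.
Wfl11II cuts after base 4 of each site, so after positions 57, 83, 142.
Circular molecule, 3 cuts → 3 fragments:
  58–83 → 26 bp
  84–142 → 59 bp
  143–233 then 1–57 → 91 + 57 = 148 bp
Sorted largest to smallest: 148, 59, 26 bp.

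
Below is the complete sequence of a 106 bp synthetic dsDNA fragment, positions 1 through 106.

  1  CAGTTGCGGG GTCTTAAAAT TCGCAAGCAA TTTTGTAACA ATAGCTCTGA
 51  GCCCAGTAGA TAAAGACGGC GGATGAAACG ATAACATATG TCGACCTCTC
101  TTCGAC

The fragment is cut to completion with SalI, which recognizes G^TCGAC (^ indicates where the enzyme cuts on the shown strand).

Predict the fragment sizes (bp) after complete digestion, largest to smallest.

90, 16 bp

The SalI site (GTCGAC) starts at position 90.
SalI cuts after the first base of each site, so after position 90.
Linear molecule, 1 cut → 2 fragments:
  1–90 → 90 bp
  91–106 → 16 bp
Sorted largest to smallest: 90, 16 bp.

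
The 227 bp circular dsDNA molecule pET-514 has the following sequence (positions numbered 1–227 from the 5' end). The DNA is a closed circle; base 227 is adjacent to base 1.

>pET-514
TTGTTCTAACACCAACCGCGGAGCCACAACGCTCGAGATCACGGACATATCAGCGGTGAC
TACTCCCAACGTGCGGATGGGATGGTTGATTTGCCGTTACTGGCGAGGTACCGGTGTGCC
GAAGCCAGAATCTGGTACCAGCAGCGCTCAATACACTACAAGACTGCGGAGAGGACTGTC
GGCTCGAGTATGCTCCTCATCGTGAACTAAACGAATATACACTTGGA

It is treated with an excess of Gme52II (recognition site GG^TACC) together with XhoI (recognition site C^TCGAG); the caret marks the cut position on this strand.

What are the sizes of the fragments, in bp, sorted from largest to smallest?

76, 76, 48, 27 bp

Gme52II sites (GGTACC) start at positions 107, 134.
Gme52II cuts after base 2 of each site, so after positions 108, 135.
XhoI sites (CTCGAG) start at positions 32, 183.
XhoI cuts after the first base of each site, so after positions 32, 183.
Combined cut positions: 32, 108, 135, 183.
Circular molecule, 4 cuts → 4 fragments:
  33–108 → 76 bp
  109–135 → 27 bp
  136–183 → 48 bp
  184–227 then 1–32 → 44 + 32 = 76 bp
Sorted largest to smallest: 76, 76, 48, 27 bp.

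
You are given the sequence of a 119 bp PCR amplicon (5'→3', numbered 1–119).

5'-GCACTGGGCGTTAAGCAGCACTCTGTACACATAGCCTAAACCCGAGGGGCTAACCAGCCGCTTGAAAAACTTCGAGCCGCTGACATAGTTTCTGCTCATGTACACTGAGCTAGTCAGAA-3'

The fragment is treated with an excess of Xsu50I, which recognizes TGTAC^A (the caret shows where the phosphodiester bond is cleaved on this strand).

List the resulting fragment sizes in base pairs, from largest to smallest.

75, 28, 16 bp

Xsu50I sites (TGTACA) start at positions 24, 99.
Xsu50I cuts after base 5 of each site (before the last base), so after positions 28, 103.
Linear molecule, 2 cuts → 3 fragments:
  1–28 → 28 bp
  29–103 → 75 bp
  104–119 → 16 bp
Sorted largest to smallest: 75, 28, 16 bp.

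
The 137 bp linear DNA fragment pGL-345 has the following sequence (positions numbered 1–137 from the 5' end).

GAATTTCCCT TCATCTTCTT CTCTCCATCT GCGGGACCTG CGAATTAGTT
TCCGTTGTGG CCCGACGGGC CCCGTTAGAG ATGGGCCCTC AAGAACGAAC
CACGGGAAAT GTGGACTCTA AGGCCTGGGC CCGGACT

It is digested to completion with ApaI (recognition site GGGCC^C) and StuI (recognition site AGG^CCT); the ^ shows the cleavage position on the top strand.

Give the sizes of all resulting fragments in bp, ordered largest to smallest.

ApaI sites (GGGCCC) start at positions 67, 83, 127.
ApaI cuts after base 5 of each site (before the last base), so after positions 71, 87, 131.
The StuI site (AGGCCT) starts at position 121.
StuI cuts after base 3 of each site, so after position 123.
Combined cut positions: 71, 87, 123, 131.
Linear molecule, 4 cuts → 5 fragments:
  1–71 → 71 bp
  72–87 → 16 bp
  88–123 → 36 bp
  124–131 → 8 bp
  132–137 → 6 bp
Sorted largest to smallest: 71, 36, 16, 8, 6 bp.

71, 36, 16, 8, 6 bp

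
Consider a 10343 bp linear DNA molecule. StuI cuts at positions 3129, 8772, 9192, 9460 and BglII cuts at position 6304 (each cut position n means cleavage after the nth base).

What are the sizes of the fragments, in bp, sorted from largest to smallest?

3175, 3129, 2468, 883, 420, 268 bp

Combined cut positions (sorted): 3129, 6304, 8772, 9192, 9460.
Linear molecule, 5 cuts → 6 fragments:
  3129 − 0 = 3129 bp
  6304 − 3129 = 3175 bp
  8772 − 6304 = 2468 bp
  9192 − 8772 = 420 bp
  9460 − 9192 = 268 bp
  10343 − 9460 = 883 bp
Sorted largest to smallest: 3175, 3129, 2468, 883, 420, 268 bp.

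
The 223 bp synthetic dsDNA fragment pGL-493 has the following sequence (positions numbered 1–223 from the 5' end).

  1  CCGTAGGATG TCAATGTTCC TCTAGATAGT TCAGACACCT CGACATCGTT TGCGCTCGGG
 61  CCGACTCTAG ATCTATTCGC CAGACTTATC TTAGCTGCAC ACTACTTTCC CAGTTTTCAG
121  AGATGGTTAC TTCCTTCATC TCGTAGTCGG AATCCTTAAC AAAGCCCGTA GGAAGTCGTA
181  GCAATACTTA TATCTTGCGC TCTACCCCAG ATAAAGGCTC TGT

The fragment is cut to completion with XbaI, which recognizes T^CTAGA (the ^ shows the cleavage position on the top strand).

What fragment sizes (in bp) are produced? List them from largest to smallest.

157, 45, 21 bp

XbaI sites (TCTAGA) start at positions 21, 66.
XbaI cuts after the first base of each site, so after positions 21, 66.
Linear molecule, 2 cuts → 3 fragments:
  1–21 → 21 bp
  22–66 → 45 bp
  67–223 → 157 bp
Sorted largest to smallest: 157, 45, 21 bp.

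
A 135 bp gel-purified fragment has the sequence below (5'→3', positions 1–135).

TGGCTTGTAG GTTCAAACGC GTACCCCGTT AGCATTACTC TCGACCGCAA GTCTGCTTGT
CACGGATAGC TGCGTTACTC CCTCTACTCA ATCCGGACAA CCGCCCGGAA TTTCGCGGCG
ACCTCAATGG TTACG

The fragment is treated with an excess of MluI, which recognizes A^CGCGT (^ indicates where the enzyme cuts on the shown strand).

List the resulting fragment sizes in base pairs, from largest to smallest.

The MluI site (ACGCGT) starts at position 17.
MluI cuts after the first base of each site, so after position 17.
Linear molecule, 1 cut → 2 fragments:
  1–17 → 17 bp
  18–135 → 118 bp
Sorted largest to smallest: 118, 17 bp.

118, 17 bp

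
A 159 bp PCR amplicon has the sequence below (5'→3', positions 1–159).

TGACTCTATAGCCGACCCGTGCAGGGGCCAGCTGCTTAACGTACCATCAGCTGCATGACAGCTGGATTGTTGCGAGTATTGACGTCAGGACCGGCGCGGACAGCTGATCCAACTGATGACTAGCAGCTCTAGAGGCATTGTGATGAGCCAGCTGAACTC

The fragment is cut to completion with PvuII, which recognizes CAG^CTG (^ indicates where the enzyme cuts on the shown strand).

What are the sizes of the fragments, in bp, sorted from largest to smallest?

PvuII sites (CAGCTG) start at positions 29, 48, 59, 101, 149.
PvuII cuts after base 3 of each site, so after positions 31, 50, 61, 103, 151.
Linear molecule, 5 cuts → 6 fragments:
  1–31 → 31 bp
  32–50 → 19 bp
  51–61 → 11 bp
  62–103 → 42 bp
  104–151 → 48 bp
  152–159 → 8 bp
Sorted largest to smallest: 48, 42, 31, 19, 11, 8 bp.

48, 42, 31, 19, 11, 8 bp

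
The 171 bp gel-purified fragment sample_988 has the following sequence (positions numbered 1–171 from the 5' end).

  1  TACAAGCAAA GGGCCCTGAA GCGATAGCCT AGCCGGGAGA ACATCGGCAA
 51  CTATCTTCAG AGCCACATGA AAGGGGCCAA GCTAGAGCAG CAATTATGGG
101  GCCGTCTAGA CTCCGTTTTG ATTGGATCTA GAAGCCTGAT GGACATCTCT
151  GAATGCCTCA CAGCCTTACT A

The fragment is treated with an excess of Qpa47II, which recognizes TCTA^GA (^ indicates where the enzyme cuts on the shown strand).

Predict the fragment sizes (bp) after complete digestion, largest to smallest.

108, 41, 22 bp

Qpa47II sites (TCTAGA) start at positions 105, 127.
Qpa47II cuts after base 4 of each site, so after positions 108, 130.
Linear molecule, 2 cuts → 3 fragments:
  1–108 → 108 bp
  109–130 → 22 bp
  131–171 → 41 bp
Sorted largest to smallest: 108, 41, 22 bp.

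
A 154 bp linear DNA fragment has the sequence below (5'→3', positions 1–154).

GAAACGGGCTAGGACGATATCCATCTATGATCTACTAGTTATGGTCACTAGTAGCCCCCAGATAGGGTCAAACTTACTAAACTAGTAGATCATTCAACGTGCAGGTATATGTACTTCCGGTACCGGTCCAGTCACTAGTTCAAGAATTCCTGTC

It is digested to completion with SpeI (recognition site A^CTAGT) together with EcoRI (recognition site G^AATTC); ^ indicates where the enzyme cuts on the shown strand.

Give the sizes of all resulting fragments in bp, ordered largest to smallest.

53, 34, 34, 13, 10, 10 bp

SpeI sites (ACTAGT) start at positions 34, 47, 81, 134.
SpeI cuts after the first base of each site, so after positions 34, 47, 81, 134.
The EcoRI site (GAATTC) starts at position 144.
EcoRI cuts after the first base of each site, so after position 144.
Combined cut positions: 34, 47, 81, 134, 144.
Linear molecule, 5 cuts → 6 fragments:
  1–34 → 34 bp
  35–47 → 13 bp
  48–81 → 34 bp
  82–134 → 53 bp
  135–144 → 10 bp
  145–154 → 10 bp
Sorted largest to smallest: 53, 34, 34, 13, 10, 10 bp.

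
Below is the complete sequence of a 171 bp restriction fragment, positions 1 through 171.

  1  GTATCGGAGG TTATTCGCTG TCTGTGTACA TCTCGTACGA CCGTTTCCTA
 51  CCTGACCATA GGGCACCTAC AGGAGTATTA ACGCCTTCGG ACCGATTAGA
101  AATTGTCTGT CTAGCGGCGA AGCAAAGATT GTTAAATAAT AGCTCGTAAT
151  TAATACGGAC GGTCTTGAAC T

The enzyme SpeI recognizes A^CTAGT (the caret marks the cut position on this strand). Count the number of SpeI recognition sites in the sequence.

0

No occurrence of ACTAGT is present in the sequence.
SpeI does not cut: 0 sites.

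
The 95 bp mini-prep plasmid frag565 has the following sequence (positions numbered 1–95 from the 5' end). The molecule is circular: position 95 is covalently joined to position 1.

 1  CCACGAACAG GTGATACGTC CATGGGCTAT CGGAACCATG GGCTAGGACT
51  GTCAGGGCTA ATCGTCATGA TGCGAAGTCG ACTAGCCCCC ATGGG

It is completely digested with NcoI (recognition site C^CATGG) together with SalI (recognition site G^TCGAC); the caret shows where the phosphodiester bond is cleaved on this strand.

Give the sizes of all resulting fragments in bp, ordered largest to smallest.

NcoI sites (CCATGG) start at positions 20, 36, 89.
NcoI cuts after the first base of each site, so after positions 20, 36, 89.
The SalI site (GTCGAC) starts at position 77.
SalI cuts after the first base of each site, so after position 77.
Combined cut positions: 20, 36, 77, 89.
Circular molecule, 4 cuts → 4 fragments:
  21–36 → 16 bp
  37–77 → 41 bp
  78–89 → 12 bp
  90–95 then 1–20 → 6 + 20 = 26 bp
Sorted largest to smallest: 41, 26, 16, 12 bp.

41, 26, 16, 12 bp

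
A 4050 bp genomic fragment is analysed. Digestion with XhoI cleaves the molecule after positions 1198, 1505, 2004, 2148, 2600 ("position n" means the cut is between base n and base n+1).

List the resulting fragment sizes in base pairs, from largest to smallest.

Linear molecule, 5 cuts → 6 fragments:
  1198 − 0 = 1198 bp
  1505 − 1198 = 307 bp
  2004 − 1505 = 499 bp
  2148 − 2004 = 144 bp
  2600 − 2148 = 452 bp
  4050 − 2600 = 1450 bp
Sorted largest to smallest: 1450, 1198, 499, 452, 307, 144 bp.

1450, 1198, 499, 452, 307, 144 bp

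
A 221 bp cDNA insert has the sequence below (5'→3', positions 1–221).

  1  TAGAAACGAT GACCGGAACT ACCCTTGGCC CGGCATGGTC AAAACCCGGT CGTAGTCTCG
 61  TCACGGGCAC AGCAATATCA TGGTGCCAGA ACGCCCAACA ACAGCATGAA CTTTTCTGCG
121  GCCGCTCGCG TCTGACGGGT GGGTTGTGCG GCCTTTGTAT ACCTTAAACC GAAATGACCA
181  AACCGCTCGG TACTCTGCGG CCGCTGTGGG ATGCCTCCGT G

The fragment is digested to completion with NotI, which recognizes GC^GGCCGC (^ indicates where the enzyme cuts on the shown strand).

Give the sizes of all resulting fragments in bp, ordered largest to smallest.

119, 79, 23 bp

NotI sites (GCGGCCGC) start at positions 118, 197.
NotI cuts after base 2 of each site, so after positions 119, 198.
Linear molecule, 2 cuts → 3 fragments:
  1–119 → 119 bp
  120–198 → 79 bp
  199–221 → 23 bp
Sorted largest to smallest: 119, 79, 23 bp.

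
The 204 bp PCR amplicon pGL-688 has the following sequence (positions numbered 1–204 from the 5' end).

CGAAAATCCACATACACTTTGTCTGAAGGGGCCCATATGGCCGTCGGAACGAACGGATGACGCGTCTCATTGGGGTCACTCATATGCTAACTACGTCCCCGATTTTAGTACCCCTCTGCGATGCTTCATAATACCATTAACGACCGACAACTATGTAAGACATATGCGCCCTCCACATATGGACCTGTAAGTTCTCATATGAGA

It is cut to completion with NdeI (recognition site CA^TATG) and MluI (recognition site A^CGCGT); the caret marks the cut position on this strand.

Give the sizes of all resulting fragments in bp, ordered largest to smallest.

NdeI sites (CATATG) start at positions 34, 81, 161, 176, 196.
NdeI cuts after base 2 of each site, so after positions 35, 82, 162, 177, 197.
The MluI site (ACGCGT) starts at position 60.
MluI cuts after the first base of each site, so after position 60.
Combined cut positions: 35, 60, 82, 162, 177, 197.
Linear molecule, 6 cuts → 7 fragments:
  1–35 → 35 bp
  36–60 → 25 bp
  61–82 → 22 bp
  83–162 → 80 bp
  163–177 → 15 bp
  178–197 → 20 bp
  198–204 → 7 bp
Sorted largest to smallest: 80, 35, 25, 22, 20, 15, 7 bp.

80, 35, 25, 22, 20, 15, 7 bp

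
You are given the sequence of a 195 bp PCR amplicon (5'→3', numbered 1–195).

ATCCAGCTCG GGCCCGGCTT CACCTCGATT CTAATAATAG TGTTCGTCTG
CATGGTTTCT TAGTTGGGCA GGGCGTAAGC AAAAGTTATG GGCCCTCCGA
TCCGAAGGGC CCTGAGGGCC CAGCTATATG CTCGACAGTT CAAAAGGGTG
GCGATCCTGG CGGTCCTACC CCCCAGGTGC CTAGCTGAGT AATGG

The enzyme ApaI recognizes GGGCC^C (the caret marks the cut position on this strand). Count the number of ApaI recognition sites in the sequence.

GGGCCC occurs starting at positions 10, 90, 107, 116.
ApaI cuts at 4 sites.

4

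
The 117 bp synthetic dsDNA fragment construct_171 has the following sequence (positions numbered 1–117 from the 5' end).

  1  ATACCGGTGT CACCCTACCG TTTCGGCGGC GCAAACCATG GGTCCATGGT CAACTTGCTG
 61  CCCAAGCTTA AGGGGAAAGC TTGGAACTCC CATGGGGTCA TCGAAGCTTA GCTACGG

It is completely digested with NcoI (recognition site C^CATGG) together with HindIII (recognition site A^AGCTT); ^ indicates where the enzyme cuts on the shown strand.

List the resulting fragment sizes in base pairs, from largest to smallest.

36, 20, 14, 13, 13, 13, 8 bp

NcoI sites (CCATGG) start at positions 36, 44, 90.
NcoI cuts after the first base of each site, so after positions 36, 44, 90.
HindIII sites (AAGCTT) start at positions 64, 77, 104.
HindIII cuts after the first base of each site, so after positions 64, 77, 104.
Combined cut positions: 36, 44, 64, 77, 90, 104.
Linear molecule, 6 cuts → 7 fragments:
  1–36 → 36 bp
  37–44 → 8 bp
  45–64 → 20 bp
  65–77 → 13 bp
  78–90 → 13 bp
  91–104 → 14 bp
  105–117 → 13 bp
Sorted largest to smallest: 36, 20, 14, 13, 13, 13, 8 bp.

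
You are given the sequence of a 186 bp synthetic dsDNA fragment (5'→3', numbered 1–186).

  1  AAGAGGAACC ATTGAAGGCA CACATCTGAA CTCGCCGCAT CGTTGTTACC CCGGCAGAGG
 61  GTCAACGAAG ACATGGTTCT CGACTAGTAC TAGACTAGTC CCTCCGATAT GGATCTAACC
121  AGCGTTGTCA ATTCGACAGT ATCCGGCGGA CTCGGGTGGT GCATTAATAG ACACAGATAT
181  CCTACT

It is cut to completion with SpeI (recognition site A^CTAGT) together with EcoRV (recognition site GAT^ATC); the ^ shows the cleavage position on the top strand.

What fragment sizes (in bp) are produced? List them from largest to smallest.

SpeI sites (ACTAGT) start at positions 83, 94.
SpeI cuts after the first base of each site, so after positions 83, 94.
The EcoRV site (GATATC) starts at position 176.
EcoRV cuts after base 3 of each site, so after position 178.
Combined cut positions: 83, 94, 178.
Linear molecule, 3 cuts → 4 fragments:
  1–83 → 83 bp
  84–94 → 11 bp
  95–178 → 84 bp
  179–186 → 8 bp
Sorted largest to smallest: 84, 83, 11, 8 bp.

84, 83, 11, 8 bp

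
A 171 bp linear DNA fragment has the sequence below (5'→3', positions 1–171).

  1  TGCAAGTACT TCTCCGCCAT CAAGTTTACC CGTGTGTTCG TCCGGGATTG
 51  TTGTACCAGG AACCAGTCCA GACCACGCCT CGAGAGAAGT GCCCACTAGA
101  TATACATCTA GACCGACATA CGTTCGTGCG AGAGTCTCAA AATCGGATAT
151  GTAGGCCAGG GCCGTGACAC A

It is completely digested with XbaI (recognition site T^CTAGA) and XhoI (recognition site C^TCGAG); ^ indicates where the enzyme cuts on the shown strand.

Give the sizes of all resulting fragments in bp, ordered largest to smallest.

79, 64, 28 bp

The XbaI site (TCTAGA) starts at position 107.
XbaI cuts after the first base of each site, so after position 107.
The XhoI site (CTCGAG) starts at position 79.
XhoI cuts after the first base of each site, so after position 79.
Combined cut positions: 79, 107.
Linear molecule, 2 cuts → 3 fragments:
  1–79 → 79 bp
  80–107 → 28 bp
  108–171 → 64 bp
Sorted largest to smallest: 79, 64, 28 bp.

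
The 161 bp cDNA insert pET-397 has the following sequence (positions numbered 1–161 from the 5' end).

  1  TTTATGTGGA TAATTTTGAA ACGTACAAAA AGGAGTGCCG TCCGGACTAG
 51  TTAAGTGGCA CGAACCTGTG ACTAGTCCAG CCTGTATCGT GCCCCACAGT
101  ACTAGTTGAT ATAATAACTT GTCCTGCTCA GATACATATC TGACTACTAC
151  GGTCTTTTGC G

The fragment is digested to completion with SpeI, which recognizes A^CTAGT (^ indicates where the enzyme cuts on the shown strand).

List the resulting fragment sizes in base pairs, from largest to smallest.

60, 46, 30, 25 bp

SpeI sites (ACTAGT) start at positions 46, 71, 101.
SpeI cuts after the first base of each site, so after positions 46, 71, 101.
Linear molecule, 3 cuts → 4 fragments:
  1–46 → 46 bp
  47–71 → 25 bp
  72–101 → 30 bp
  102–161 → 60 bp
Sorted largest to smallest: 60, 46, 30, 25 bp.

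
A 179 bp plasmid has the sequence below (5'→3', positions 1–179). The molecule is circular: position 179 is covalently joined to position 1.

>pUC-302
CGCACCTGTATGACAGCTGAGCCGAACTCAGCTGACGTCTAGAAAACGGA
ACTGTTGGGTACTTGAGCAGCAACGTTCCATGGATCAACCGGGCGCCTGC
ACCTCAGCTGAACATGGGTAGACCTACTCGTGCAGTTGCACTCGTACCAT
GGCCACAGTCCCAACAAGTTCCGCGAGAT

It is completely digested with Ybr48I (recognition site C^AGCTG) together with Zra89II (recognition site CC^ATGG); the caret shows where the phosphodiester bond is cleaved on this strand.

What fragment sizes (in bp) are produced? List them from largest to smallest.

50, 45, 43, 26, 15 bp

Ybr48I sites (CAGCTG) start at positions 14, 29, 105.
Ybr48I cuts after the first base of each site, so after positions 14, 29, 105.
Zra89II sites (CCATGG) start at positions 78, 147.
Zra89II cuts after base 2 of each site, so after positions 79, 148.
Combined cut positions: 14, 29, 79, 105, 148.
Circular molecule, 5 cuts → 5 fragments:
  15–29 → 15 bp
  30–79 → 50 bp
  80–105 → 26 bp
  106–148 → 43 bp
  149–179 then 1–14 → 31 + 14 = 45 bp
Sorted largest to smallest: 50, 45, 43, 26, 15 bp.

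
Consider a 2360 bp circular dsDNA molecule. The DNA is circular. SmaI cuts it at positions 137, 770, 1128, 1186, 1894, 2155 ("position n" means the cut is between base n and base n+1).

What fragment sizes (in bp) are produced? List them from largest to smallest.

708, 633, 358, 342, 261, 58 bp

Circular molecule, 6 cuts → 6 fragments:
  770 − 137 = 633 bp
  1128 − 770 = 358 bp
  1186 − 1128 = 58 bp
  1894 − 1186 = 708 bp
  2155 − 1894 = 261 bp
  wrap: 2360 − 2155 + 137 = 342 bp
Sorted largest to smallest: 708, 633, 358, 342, 261, 58 bp.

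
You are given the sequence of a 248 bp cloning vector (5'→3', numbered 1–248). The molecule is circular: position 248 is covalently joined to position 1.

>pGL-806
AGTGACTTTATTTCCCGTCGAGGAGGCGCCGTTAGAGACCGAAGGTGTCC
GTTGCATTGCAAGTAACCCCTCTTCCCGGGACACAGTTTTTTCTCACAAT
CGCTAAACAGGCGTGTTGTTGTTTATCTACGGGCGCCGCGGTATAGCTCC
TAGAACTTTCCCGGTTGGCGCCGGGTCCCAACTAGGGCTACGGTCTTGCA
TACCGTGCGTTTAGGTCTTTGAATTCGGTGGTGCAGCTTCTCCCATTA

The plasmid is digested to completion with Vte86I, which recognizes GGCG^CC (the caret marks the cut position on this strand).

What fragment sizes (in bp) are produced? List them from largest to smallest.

107, 106, 35 bp

Vte86I sites (GGCGCC) start at positions 25, 132, 167.
Vte86I cuts after base 4 of each site, so after positions 28, 135, 170.
Circular molecule, 3 cuts → 3 fragments:
  29–135 → 107 bp
  136–170 → 35 bp
  171–248 then 1–28 → 78 + 28 = 106 bp
Sorted largest to smallest: 107, 106, 35 bp.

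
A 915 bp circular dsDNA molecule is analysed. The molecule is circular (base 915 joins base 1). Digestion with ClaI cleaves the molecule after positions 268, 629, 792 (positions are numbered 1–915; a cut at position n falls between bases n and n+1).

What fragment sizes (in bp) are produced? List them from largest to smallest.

Circular molecule, 3 cuts → 3 fragments:
  629 − 268 = 361 bp
  792 − 629 = 163 bp
  wrap: 915 − 792 + 268 = 391 bp
Sorted largest to smallest: 391, 361, 163 bp.

391, 361, 163 bp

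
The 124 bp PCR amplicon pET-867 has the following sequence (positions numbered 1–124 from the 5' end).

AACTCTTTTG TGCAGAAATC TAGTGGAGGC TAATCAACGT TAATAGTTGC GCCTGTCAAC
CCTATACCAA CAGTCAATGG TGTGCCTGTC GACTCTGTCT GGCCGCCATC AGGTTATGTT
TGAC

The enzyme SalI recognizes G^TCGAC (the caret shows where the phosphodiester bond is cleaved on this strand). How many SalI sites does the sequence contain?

GTCGAC occurs starting at position 88.
SalI cuts at 1 site.

1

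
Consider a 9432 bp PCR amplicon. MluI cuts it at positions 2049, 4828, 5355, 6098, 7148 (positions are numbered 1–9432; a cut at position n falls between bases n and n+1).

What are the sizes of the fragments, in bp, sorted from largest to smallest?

2779, 2284, 2049, 1050, 743, 527 bp

Linear molecule, 5 cuts → 6 fragments:
  2049 − 0 = 2049 bp
  4828 − 2049 = 2779 bp
  5355 − 4828 = 527 bp
  6098 − 5355 = 743 bp
  7148 − 6098 = 1050 bp
  9432 − 7148 = 2284 bp
Sorted largest to smallest: 2779, 2284, 2049, 1050, 743, 527 bp.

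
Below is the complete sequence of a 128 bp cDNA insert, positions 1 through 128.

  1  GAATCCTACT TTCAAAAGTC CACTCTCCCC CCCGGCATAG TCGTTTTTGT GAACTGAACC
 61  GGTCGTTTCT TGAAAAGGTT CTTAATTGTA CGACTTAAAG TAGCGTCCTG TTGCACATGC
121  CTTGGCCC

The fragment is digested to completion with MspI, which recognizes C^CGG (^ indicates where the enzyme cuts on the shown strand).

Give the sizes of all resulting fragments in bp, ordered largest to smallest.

MspI sites (CCGG) start at positions 32, 59.
MspI cuts after the first base of each site, so after positions 32, 59.
Linear molecule, 2 cuts → 3 fragments:
  1–32 → 32 bp
  33–59 → 27 bp
  60–128 → 69 bp
Sorted largest to smallest: 69, 32, 27 bp.

69, 32, 27 bp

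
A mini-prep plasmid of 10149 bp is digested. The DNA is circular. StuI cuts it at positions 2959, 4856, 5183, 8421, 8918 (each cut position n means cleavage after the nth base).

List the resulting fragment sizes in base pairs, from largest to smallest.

Circular molecule, 5 cuts → 5 fragments:
  4856 − 2959 = 1897 bp
  5183 − 4856 = 327 bp
  8421 − 5183 = 3238 bp
  8918 − 8421 = 497 bp
  wrap: 10149 − 8918 + 2959 = 4190 bp
Sorted largest to smallest: 4190, 3238, 1897, 497, 327 bp.

4190, 3238, 1897, 497, 327 bp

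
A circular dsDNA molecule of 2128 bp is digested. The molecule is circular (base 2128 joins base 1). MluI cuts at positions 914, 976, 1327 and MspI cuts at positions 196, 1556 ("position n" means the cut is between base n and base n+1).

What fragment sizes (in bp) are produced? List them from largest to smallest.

Combined cut positions (sorted): 196, 914, 976, 1327, 1556.
Circular molecule, 5 cuts → 5 fragments:
  914 − 196 = 718 bp
  976 − 914 = 62 bp
  1327 − 976 = 351 bp
  1556 − 1327 = 229 bp
  wrap: 2128 − 1556 + 196 = 768 bp
Sorted largest to smallest: 768, 718, 351, 229, 62 bp.

768, 718, 351, 229, 62 bp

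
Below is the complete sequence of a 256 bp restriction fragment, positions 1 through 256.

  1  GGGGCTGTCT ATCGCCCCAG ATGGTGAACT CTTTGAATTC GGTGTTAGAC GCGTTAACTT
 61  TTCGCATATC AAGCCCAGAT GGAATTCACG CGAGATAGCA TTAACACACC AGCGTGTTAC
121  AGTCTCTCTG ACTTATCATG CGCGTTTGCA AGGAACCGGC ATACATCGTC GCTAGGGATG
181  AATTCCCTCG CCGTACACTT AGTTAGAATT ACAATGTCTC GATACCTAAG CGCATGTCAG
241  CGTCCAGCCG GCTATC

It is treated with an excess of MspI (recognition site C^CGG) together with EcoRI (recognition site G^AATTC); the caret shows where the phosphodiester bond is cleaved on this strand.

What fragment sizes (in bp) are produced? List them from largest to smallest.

74, 68, 47, 35, 24, 8 bp

MspI sites (CCGG) start at positions 156, 248.
MspI cuts after the first base of each site, so after positions 156, 248.
EcoRI sites (GAATTC) start at positions 35, 82, 180.
EcoRI cuts after the first base of each site, so after positions 35, 82, 180.
Combined cut positions: 35, 82, 156, 180, 248.
Linear molecule, 5 cuts → 6 fragments:
  1–35 → 35 bp
  36–82 → 47 bp
  83–156 → 74 bp
  157–180 → 24 bp
  181–248 → 68 bp
  249–256 → 8 bp
Sorted largest to smallest: 74, 68, 47, 35, 24, 8 bp.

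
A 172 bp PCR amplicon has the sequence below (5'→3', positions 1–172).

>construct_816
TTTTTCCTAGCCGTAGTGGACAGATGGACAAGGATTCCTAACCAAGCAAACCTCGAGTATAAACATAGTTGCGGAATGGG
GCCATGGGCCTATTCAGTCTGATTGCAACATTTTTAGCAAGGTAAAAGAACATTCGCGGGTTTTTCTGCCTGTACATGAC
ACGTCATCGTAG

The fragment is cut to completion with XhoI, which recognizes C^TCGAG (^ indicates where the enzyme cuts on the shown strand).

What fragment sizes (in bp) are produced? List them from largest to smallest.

The XhoI site (CTCGAG) starts at position 52.
XhoI cuts after the first base of each site, so after position 52.
Linear molecule, 1 cut → 2 fragments:
  1–52 → 52 bp
  53–172 → 120 bp
Sorted largest to smallest: 120, 52 bp.

120, 52 bp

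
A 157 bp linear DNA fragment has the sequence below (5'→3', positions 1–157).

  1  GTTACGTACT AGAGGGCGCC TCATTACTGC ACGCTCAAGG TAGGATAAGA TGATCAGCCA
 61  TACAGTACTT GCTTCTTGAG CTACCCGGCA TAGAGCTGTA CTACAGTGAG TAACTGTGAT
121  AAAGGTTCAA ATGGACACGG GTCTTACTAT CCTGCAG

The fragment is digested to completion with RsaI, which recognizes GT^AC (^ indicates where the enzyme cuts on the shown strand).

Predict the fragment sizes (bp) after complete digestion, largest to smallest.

59, 58, 33, 7 bp

RsaI sites (GTAC) start at positions 6, 65, 98.
RsaI cuts after base 2 of each site, so after positions 7, 66, 99.
Linear molecule, 3 cuts → 4 fragments:
  1–7 → 7 bp
  8–66 → 59 bp
  67–99 → 33 bp
  100–157 → 58 bp
Sorted largest to smallest: 59, 58, 33, 7 bp.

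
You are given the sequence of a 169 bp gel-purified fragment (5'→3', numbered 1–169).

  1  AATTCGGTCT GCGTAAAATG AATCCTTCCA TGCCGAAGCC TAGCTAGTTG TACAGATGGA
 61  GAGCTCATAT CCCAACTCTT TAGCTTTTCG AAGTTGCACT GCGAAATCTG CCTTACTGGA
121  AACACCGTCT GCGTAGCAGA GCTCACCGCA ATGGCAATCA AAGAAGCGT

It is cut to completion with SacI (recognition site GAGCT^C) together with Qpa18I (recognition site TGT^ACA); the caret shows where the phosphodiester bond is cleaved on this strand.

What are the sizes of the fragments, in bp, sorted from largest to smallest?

SacI sites (GAGCTC) start at positions 61, 139.
SacI cuts after base 5 of each site (before the last base), so after positions 65, 143.
The Qpa18I site (TGTACA) starts at position 49.
Qpa18I cuts after base 3 of each site, so after position 51.
Combined cut positions: 51, 65, 143.
Linear molecule, 3 cuts → 4 fragments:
  1–51 → 51 bp
  52–65 → 14 bp
  66–143 → 78 bp
  144–169 → 26 bp
Sorted largest to smallest: 78, 51, 26, 14 bp.

78, 51, 26, 14 bp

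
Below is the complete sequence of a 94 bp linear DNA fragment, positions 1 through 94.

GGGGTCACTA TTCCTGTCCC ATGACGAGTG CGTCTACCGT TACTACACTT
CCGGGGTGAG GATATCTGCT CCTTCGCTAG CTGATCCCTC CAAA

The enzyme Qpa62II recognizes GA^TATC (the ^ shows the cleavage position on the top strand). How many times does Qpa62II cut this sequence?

GATATC occurs starting at position 61.
Qpa62II cuts at 1 site.

1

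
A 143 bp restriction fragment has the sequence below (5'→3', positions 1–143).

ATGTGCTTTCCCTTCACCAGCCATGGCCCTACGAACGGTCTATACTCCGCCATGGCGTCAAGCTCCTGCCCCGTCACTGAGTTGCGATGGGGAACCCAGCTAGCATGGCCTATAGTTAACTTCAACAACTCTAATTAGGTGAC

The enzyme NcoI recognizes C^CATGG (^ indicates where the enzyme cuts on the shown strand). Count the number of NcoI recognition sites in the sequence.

CCATGG occurs starting at positions 21, 50.
NcoI cuts at 2 sites.

2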